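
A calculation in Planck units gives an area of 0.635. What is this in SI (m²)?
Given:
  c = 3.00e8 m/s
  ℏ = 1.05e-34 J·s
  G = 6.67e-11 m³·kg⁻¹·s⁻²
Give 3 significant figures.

One Planck area: A_P = ℏG/c³ = 2.59e-70 m².
0.635 × 2.59e-70 m² = 1.65e-70 m²

1.65e-70 m²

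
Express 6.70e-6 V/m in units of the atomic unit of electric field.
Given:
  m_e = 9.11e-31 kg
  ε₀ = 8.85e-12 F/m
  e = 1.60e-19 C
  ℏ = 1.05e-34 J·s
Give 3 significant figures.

1.29e-17

atomic unit of electric field: E_au = E_h/(e a₀) = m_e²e⁵/((4πε₀)³ℏ⁴) = 5.20e11 V/m.
6.70e-6 / 5.20e11 = 1.29e-17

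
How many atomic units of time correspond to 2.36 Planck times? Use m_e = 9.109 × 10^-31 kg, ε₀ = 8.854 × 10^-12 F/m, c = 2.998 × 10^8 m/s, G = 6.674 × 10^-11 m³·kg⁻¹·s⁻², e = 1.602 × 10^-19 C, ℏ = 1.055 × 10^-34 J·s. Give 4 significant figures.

5.252 × 10^-27

Planck time: t_P = √(ℏG/c⁵) = 5.392 × 10^-44 s
atomic unit of time: τ_au = (4πε₀)²ℏ³/(m_e e⁴) = 2.423 × 10^-17 s
2.36 × 5.392 × 10^-44 / 2.423 × 10^-17 = 5.252 × 10^-27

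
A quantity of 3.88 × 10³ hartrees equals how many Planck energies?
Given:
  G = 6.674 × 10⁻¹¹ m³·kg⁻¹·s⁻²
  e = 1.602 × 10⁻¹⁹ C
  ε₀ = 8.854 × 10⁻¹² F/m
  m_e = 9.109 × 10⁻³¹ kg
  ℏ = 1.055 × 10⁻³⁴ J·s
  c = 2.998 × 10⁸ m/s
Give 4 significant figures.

hartree: E_h = m_e e⁴/(4πε₀ℏ)² = 4.354 × 10⁻¹⁸ J
Planck energy: E_P = √(ℏc⁵/G) = 1.957 × 10⁹ J
3.88 × 10³ × 4.354 × 10⁻¹⁸ / 1.957 × 10⁹ = 8.634 × 10⁻²⁴

8.634 × 10⁻²⁴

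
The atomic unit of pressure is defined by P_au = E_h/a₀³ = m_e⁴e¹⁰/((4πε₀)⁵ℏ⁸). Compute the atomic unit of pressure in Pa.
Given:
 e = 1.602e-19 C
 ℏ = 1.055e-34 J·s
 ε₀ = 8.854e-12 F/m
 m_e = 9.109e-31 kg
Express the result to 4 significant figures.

P_au = E_h/a₀³ = m_e⁴e¹⁰/((4πε₀)⁵ℏ⁸)
E_h = 4.354e-18 J
a₀ = 5.297e-11 m
E_h/a₀³ = 2.929e13 Pa

2.929e13 Pa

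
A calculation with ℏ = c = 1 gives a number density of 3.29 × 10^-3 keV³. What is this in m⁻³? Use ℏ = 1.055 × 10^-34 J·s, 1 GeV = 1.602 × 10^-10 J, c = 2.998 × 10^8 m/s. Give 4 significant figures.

4.275 × 10^26 m⁻³

Number density is [L]⁻³ = [E]³/(ℏc)³.
1 GeV³ → 1/(ℏc)³ × (1 GeV in J)³ = 1.299 × 10^47 m⁻³.
Convert the energy scale: 3.29 × 10^-3 keV³ = 3.29 × 10^-21 GeV³.
Result: 3.29 × 10^-21 × 1.299 × 10^47 = 4.275 × 10^26 m⁻³.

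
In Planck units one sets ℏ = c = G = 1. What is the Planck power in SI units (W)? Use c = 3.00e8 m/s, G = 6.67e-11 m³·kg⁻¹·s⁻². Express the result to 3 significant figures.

P_P = c⁵/G
  = 2.43e42 / 6.67e-11
  = 3.64e52 W

3.64e52 W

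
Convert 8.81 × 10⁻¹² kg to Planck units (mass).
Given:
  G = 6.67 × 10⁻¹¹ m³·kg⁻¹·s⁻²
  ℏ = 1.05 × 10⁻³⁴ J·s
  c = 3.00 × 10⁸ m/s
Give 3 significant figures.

Planck mass: m_P = √(ℏc/G) = 2.17 × 10⁻⁸ kg.
8.81 × 10⁻¹² / 2.17 × 10⁻⁸ = 4.05 × 10⁻⁴

4.05 × 10⁻⁴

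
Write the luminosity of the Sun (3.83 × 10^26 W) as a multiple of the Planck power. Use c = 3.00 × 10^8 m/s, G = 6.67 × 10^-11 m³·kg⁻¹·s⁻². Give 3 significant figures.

Planck power: P_P = c⁵/G = 3.64 × 10^52 W.
3.83 × 10^26 / 3.64 × 10^52 = 1.05 × 10^-26

1.05 × 10^-26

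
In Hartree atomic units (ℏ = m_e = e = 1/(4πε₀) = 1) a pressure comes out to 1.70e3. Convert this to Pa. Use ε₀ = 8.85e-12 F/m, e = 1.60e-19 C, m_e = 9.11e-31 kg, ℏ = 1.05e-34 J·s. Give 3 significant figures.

5.12e16 Pa

One atomic unit of pressure: P_au = E_h/a₀³ = m_e⁴e¹⁰/((4πε₀)⁵ℏ⁸) = 3.01e13 Pa.
1.70e3 × 3.01e13 Pa = 5.12e16 Pa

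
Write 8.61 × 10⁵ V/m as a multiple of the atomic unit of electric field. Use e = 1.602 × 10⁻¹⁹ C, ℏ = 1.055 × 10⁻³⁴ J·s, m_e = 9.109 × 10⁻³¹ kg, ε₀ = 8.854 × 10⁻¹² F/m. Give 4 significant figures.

atomic unit of electric field: E_au = E_h/(e a₀) = m_e²e⁵/((4πε₀)³ℏ⁴) = 5.131 × 10¹¹ V/m.
8.61 × 10⁵ / 5.131 × 10¹¹ = 1.678 × 10⁻⁶

1.678 × 10⁻⁶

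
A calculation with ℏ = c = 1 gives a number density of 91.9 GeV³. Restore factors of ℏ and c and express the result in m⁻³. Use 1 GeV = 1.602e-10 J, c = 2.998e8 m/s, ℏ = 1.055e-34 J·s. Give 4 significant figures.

Number density is [L]⁻³ = [E]³/(ℏc)³.
1 GeV³ → 1/(ℏc)³ × (1 GeV in J)³ = 1.299e47 m⁻³.
Result: 91.9 × 1.299e47 = 1.194e49 m⁻³.

1.194e49 m⁻³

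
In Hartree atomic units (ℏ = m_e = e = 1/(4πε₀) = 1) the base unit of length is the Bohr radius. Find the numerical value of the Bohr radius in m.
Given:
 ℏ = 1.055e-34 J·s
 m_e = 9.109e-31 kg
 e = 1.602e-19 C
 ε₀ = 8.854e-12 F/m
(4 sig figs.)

5.297e-11 m

a₀ = 4πε₀ℏ²/(m_e e²)
  = 1.238e-78 / 2.338e-68
  = 5.297e-11 m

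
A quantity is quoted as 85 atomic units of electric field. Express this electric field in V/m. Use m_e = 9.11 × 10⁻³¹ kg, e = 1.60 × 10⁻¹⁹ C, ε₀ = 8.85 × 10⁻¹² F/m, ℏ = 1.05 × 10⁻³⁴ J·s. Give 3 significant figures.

4.42 × 10¹³ V/m

One atomic unit of electric field: E_au = E_h/(e a₀) = m_e²e⁵/((4πε₀)³ℏ⁴) = 5.20 × 10¹¹ V/m.
85 × 5.20 × 10¹¹ V/m = 4.42 × 10¹³ V/m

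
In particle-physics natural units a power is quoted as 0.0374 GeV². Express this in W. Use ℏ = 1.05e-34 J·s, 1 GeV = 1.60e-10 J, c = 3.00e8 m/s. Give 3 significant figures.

Power is [E]/[T] = [E]²/ℏ.
1 GeV² → 1/ℏ × (1 GeV in J)² = 2.44e14 W.
Result: 0.0374 × 2.44e14 = 9.12e12 W.

9.12e12 W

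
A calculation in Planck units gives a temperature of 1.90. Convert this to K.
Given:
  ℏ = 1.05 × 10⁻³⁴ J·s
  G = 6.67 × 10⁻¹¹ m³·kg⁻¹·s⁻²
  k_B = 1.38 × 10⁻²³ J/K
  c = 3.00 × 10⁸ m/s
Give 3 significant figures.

2.69 × 10³² K

One Planck temperature: T_P = √(ℏc⁵/G) / k_B = 1.42 × 10³² K.
1.90 × 1.42 × 10³² K = 2.69 × 10³² K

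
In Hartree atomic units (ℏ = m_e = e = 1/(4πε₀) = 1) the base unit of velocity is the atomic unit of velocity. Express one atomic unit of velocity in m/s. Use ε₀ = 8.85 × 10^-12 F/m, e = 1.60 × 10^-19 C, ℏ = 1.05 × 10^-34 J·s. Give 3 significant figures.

2.19 × 10^6 m/s

v_au = e²/(4πε₀ℏ)
  = 2.56 × 10^-38 / 1.17 × 10^-44
  = 2.19 × 10^6 m/s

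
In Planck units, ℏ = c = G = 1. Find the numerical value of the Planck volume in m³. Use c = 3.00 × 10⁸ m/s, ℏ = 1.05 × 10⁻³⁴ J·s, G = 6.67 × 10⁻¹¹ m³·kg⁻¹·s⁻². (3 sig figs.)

4.18 × 10⁻¹⁰⁵ m³

From ℏ = c = G = 1 the volume scale is V_P = (ℏG/c³)^(3/2).
  = √(1.75 × 10⁻²⁰⁹)
  = 4.18 × 10⁻¹⁰⁵ m³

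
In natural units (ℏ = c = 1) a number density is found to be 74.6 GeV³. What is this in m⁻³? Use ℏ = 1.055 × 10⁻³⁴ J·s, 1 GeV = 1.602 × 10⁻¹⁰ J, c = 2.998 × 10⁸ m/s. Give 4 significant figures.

Number density is [L]⁻³ = [E]³/(ℏc)³.
1 GeV³ → 1/(ℏc)³ × (1 GeV in J)³ = 1.299 × 10⁴⁷ m⁻³.
Result: 74.6 × 1.299 × 10⁴⁷ = 9.693 × 10⁴⁸ m⁻³.

9.693 × 10⁴⁸ m⁻³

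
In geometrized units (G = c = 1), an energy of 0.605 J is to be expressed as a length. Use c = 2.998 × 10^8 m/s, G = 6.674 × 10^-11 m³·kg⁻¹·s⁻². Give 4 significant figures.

4.998 × 10^-45 m

Energy → length via G/c⁴.
0.605 J × (G/c⁴) = 4.998 × 10^-45 m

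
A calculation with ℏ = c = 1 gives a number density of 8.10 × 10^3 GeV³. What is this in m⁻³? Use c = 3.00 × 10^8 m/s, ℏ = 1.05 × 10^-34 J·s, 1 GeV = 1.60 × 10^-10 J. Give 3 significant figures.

1.06 × 10^51 m⁻³

Number density is [L]⁻³ = [E]³/(ℏc)³.
1 GeV³ → 1/(ℏc)³ × (1 GeV in J)³ = 1.31 × 10^47 m⁻³.
Result: 8.10 × 10^3 × 1.31 × 10^47 = 1.06 × 10^51 m⁻³.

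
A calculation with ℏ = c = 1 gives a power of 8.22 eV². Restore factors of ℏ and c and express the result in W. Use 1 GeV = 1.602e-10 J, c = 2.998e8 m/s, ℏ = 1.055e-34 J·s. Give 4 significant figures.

Power is [E]/[T] = [E]²/ℏ.
1 GeV² → 1/ℏ × (1 GeV in J)² = 2.433e14 W.
Convert the energy scale: 8.22 eV² = 8.22e-18 GeV².
Result: 8.22e-18 × 2.433e14 = 2.000e-3 W.

2.000e-3 W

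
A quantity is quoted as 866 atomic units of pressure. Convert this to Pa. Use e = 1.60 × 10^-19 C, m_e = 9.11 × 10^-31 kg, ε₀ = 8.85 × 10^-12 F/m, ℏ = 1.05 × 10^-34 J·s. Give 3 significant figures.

2.61 × 10^16 Pa

One atomic unit of pressure: P_au = E_h/a₀³ = m_e⁴e¹⁰/((4πε₀)⁵ℏ⁸) = 3.01 × 10^13 Pa.
866 × 3.01 × 10^13 Pa = 2.61 × 10^16 Pa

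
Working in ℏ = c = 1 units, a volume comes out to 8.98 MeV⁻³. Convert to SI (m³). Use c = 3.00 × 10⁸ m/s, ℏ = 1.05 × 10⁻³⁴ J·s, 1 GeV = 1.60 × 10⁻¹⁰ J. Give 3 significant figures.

6.85 × 10⁻³⁸ m³

Volume is [L]³ = [E]⁻³·(ℏc)³.
1 GeV⁻³ → (ℏc)³ × (1 GeV in J)⁻³ = 7.63 × 10⁻⁴⁸ m³.
Convert the energy scale: 8.98 MeV⁻³ = 8.98 × 10⁹ GeV⁻³.
Result: 8.98 × 10⁹ × 7.63 × 10⁻⁴⁸ = 6.85 × 10⁻³⁸ m³.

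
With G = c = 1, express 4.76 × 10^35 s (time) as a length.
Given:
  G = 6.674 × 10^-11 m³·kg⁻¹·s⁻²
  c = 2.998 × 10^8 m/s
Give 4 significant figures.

1.427 × 10^44 m

Time → length via c.
4.76 × 10^35 s × (c) = 1.427 × 10^44 m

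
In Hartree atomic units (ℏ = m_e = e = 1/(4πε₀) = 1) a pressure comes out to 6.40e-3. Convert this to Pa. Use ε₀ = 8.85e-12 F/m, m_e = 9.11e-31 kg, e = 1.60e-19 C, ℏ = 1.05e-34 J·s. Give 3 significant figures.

One atomic unit of pressure: P_au = E_h/a₀³ = m_e⁴e¹⁰/((4πε₀)⁵ℏ⁸) = 3.01e13 Pa.
6.40e-3 × 3.01e13 Pa = 1.93e11 Pa

1.93e11 Pa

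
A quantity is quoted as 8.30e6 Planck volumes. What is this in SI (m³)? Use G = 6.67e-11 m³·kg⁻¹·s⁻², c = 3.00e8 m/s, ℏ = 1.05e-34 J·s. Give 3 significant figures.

3.47e-98 m³

One Planck volume: V_P = (ℏG/c³)^(3/2) = 4.18e-105 m³.
8.30e6 × 4.18e-105 m³ = 3.47e-98 m³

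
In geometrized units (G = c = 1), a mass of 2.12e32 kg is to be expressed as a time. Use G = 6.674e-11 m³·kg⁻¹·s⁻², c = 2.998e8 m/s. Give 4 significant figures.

Mass → time via G/c³.
2.12e32 kg × (G/c³) = 5.251e-4 s

5.251e-4 s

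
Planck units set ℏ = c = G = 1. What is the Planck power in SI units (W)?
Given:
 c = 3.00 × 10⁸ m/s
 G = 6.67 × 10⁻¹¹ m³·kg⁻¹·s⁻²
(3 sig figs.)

From ℏ = c = G = 1 the power scale is P_P = c⁵/G.
  = 2.43 × 10⁴² / 6.67 × 10⁻¹¹
  = 3.64 × 10⁵² W

3.64 × 10⁵² W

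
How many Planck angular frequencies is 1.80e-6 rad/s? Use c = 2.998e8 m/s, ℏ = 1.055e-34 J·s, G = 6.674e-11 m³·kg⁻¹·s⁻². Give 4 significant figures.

9.705e-50

Planck angular frequency: ω_P = √(c⁵/(ℏG)) = 1.855e43 rad/s.
1.80e-6 / 1.855e43 = 9.705e-50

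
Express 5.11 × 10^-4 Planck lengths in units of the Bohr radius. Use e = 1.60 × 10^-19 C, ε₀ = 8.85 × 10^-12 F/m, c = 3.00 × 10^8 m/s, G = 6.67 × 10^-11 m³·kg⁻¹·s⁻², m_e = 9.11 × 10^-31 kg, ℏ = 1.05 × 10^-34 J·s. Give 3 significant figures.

Planck length: ℓ_P = √(ℏG/c³) = 1.61 × 10^-35 m
Bohr radius: a₀ = 4πε₀ℏ²/(m_e e²) = 5.26 × 10^-11 m
5.11 × 10^-4 × 1.61 × 10^-35 / 5.26 × 10^-11 = 1.57 × 10^-28

1.57 × 10^-28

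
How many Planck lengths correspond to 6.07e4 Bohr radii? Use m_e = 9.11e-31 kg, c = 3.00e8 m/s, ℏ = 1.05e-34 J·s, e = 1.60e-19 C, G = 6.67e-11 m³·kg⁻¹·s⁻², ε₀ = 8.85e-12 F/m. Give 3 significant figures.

Bohr radius: a₀ = 4πε₀ℏ²/(m_e e²) = 5.26e-11 m
Planck length: ℓ_P = √(ℏG/c³) = 1.61e-35 m
6.07e4 × 5.26e-11 / 1.61e-35 = 1.98e29

1.98e29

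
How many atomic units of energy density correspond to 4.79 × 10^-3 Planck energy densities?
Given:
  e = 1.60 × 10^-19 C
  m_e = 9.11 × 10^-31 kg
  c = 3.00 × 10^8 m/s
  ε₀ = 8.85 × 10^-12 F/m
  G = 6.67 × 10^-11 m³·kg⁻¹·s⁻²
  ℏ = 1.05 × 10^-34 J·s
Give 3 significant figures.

7.44 × 10^97

Planck energy density: u_P = c⁷/(ℏG²) = 4.68 × 10^113 J/m³
atomic unit of energy density: u_au = E_h/a₀³ = m_e⁴e¹⁰/((4πε₀)⁵ℏ⁸) = 3.01 × 10^13 J/m³
4.79 × 10^-3 × 4.68 × 10^113 / 3.01 × 10^13 = 7.44 × 10^97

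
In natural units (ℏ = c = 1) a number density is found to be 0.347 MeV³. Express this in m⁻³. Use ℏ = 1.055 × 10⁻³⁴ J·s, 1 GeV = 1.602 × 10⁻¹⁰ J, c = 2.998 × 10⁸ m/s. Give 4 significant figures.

Number density is [L]⁻³ = [E]³/(ℏc)³.
1 GeV³ → 1/(ℏc)³ × (1 GeV in J)³ = 1.299 × 10⁴⁷ m⁻³.
Convert the energy scale: 0.347 MeV³ = 3.47 × 10⁻¹⁰ GeV³.
Result: 3.47 × 10⁻¹⁰ × 1.299 × 10⁴⁷ = 4.509 × 10³⁷ m⁻³.

4.509 × 10³⁷ m⁻³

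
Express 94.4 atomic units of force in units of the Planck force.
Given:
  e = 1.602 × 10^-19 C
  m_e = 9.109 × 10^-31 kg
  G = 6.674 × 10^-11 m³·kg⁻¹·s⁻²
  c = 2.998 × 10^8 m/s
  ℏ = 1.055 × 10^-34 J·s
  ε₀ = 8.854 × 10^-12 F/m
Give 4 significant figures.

6.410 × 10^-50

atomic unit of force: F_au = E_h/a₀ = m_e²e⁶/((4πε₀)³ℏ⁴) = 8.220 × 10^-8 N
Planck force: F_P = c⁴/G = 1.210 × 10^44 N
94.4 × 8.220 × 10^-8 / 1.210 × 10^44 = 6.410 × 10^-50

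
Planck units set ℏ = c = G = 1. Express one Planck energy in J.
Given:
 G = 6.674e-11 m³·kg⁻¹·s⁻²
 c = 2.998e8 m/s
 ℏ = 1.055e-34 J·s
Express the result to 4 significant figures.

The unique combination of the constants set to 1 with dimensions of energy is E_P = √(ℏc⁵/G).
  = √(3.828e18)
  = 1.957e9 J

1.957e9 J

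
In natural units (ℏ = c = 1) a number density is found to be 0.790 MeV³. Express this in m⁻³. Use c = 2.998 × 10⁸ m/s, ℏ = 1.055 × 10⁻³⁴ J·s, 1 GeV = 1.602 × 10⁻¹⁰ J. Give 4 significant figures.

Number density is [L]⁻³ = [E]³/(ℏc)³.
1 GeV³ → 1/(ℏc)³ × (1 GeV in J)³ = 1.299 × 10⁴⁷ m⁻³.
Convert the energy scale: 0.790 MeV³ = 7.90 × 10⁻¹⁰ GeV³.
Result: 7.90 × 10⁻¹⁰ × 1.299 × 10⁴⁷ = 1.027 × 10³⁸ m⁻³.

1.027 × 10³⁸ m⁻³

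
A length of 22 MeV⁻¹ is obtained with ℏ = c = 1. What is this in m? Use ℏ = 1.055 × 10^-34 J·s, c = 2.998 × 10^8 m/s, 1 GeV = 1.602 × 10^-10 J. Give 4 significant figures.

A length is [E]⁻¹ in ℏ=c=1; restore one factor of ℏc.
1 GeV⁻¹ → ℏc × (1 GeV in J)⁻¹ = 1.974 × 10^-16 m.
Convert the energy scale: 22 MeV⁻¹ = 2.20 × 10^4 GeV⁻¹.
Result: 2.20 × 10^4 × 1.974 × 10^-16 = 4.344 × 10^-12 m.

4.344 × 10^-12 m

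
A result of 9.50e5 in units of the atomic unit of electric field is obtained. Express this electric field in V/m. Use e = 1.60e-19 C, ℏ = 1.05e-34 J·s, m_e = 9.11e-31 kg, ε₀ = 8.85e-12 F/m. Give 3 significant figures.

4.94e17 V/m

One atomic unit of electric field: E_au = E_h/(e a₀) = m_e²e⁵/((4πε₀)³ℏ⁴) = 5.20e11 V/m.
9.50e5 × 5.20e11 V/m = 4.94e17 V/m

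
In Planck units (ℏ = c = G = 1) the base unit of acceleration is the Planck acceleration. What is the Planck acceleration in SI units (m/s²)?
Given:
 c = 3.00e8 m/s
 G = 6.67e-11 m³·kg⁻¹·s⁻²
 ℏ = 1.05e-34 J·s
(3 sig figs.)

5.59e51 m/s²

a_P = √(c⁷/(ℏG))
  = √(3.12e103)
  = 5.59e51 m/s²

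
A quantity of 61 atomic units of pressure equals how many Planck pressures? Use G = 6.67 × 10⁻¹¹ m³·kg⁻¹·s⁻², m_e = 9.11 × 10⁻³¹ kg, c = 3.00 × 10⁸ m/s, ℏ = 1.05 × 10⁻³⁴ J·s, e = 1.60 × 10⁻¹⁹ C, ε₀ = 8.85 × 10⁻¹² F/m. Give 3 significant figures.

atomic unit of pressure: P_au = E_h/a₀³ = m_e⁴e¹⁰/((4πε₀)⁵ℏ⁸) = 3.01 × 10¹³ Pa
Planck pressure: p_P = c⁷/(ℏG²) = 4.68 × 10¹¹³ Pa
61 × 3.01 × 10¹³ / 4.68 × 10¹¹³ = 3.93 × 10⁻⁹⁹

3.93 × 10⁻⁹⁹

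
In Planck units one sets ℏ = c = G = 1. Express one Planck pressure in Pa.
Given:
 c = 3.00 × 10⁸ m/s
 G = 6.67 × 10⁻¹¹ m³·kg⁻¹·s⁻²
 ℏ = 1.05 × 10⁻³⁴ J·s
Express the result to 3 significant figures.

p_P = c⁷/(ℏG²)
  = 2.19 × 10⁵⁹ / 4.67 × 10⁻⁵⁵
  = 4.68 × 10¹¹³ Pa

4.68 × 10¹¹³ Pa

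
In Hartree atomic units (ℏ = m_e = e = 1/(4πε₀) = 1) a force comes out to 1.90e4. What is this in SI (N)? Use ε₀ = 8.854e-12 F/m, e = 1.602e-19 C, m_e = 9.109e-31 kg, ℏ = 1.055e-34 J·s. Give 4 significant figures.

One atomic unit of force: F_au = E_h/a₀ = m_e²e⁶/((4πε₀)³ℏ⁴) = 8.220e-8 N.
1.90e4 × 8.220e-8 N = 1.562e-3 N

1.562e-3 N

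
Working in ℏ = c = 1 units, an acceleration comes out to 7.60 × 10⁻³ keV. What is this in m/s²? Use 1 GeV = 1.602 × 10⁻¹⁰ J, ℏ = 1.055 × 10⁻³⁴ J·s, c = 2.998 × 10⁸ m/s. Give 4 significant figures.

3.460 × 10²⁴ m/s²

Acceleration is [L]/[T]² = c·[E]/ℏ.
1 GeV → c/ℏ × (1 GeV in J) = 4.552 × 10³² m/s².
Convert the energy scale: 7.60 × 10⁻³ keV = 7.60 × 10⁻⁹ GeV.
Result: 7.60 × 10⁻⁹ × 4.552 × 10³² = 3.460 × 10²⁴ m/s².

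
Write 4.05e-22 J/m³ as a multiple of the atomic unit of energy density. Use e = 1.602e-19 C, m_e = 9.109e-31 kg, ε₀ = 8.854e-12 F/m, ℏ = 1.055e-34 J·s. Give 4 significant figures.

atomic unit of energy density: u_au = E_h/a₀³ = m_e⁴e¹⁰/((4πε₀)⁵ℏ⁸) = 2.929e13 J/m³.
4.05e-22 / 2.929e13 = 1.383e-35

1.383e-35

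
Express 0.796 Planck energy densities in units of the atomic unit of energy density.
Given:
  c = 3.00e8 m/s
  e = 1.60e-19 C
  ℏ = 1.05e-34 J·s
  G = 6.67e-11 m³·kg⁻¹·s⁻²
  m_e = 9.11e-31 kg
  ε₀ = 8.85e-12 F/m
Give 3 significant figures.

Planck energy density: u_P = c⁷/(ℏG²) = 4.68e113 J/m³
atomic unit of energy density: u_au = E_h/a₀³ = m_e⁴e¹⁰/((4πε₀)⁵ℏ⁸) = 3.01e13 J/m³
0.796 × 4.68e113 / 3.01e13 = 1.24e100

1.24e100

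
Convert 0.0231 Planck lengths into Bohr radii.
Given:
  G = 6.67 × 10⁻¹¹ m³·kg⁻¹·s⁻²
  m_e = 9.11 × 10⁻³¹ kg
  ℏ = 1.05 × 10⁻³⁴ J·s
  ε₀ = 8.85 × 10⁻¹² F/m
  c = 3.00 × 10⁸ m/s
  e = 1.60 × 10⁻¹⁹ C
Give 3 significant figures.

Planck length: ℓ_P = √(ℏG/c³) = 1.61 × 10⁻³⁵ m
Bohr radius: a₀ = 4πε₀ℏ²/(m_e e²) = 5.26 × 10⁻¹¹ m
0.0231 × 1.61 × 10⁻³⁵ / 5.26 × 10⁻¹¹ = 7.08 × 10⁻²⁷

7.08 × 10⁻²⁷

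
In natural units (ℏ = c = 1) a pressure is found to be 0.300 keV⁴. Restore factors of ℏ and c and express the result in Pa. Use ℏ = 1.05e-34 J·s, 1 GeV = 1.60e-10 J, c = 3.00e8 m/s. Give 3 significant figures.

6.29e12 Pa

Pressure is [E]/[L]³ = [E]⁴/(ℏc)³.
1 GeV⁴ → 1/(ℏc)³ × (1 GeV in J)⁴ = 2.10e37 Pa.
Convert the energy scale: 0.300 keV⁴ = 3.00e-25 GeV⁴.
Result: 3.00e-25 × 2.10e37 = 6.29e12 Pa.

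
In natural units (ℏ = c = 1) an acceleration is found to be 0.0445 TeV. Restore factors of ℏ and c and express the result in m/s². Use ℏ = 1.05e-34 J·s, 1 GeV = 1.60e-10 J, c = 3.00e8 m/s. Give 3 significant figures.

Acceleration is [L]/[T]² = c·[E]/ℏ.
1 GeV → c/ℏ × (1 GeV in J) = 4.57e32 m/s².
Convert the energy scale: 0.0445 TeV = 44.5 GeV.
Result: 44.5 × 4.57e32 = 2.03e34 m/s².

2.03e34 m/s²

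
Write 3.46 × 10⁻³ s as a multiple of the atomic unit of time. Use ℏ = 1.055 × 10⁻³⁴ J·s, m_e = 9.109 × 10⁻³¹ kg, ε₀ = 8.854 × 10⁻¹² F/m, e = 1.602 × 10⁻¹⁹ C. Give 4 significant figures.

1.428 × 10¹⁴

atomic unit of time: τ_au = (4πε₀)²ℏ³/(m_e e⁴) = 2.423 × 10⁻¹⁷ s.
3.46 × 10⁻³ / 2.423 × 10⁻¹⁷ = 1.428 × 10¹⁴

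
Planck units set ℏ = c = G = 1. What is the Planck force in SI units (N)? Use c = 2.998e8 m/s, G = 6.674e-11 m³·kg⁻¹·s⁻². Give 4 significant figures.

1.210e44 N

Dimensional analysis gives F_P = c⁴/G.
  = 8.078e33 / 6.674e-11
  = 1.210e44 N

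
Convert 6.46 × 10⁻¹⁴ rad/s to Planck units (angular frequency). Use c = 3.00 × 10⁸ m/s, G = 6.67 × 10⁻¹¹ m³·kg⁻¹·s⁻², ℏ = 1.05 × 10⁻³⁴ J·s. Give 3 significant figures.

Planck angular frequency: ω_P = √(c⁵/(ℏG)) = 1.86 × 10⁴³ rad/s.
6.46 × 10⁻¹⁴ / 1.86 × 10⁴³ = 3.47 × 10⁻⁵⁷

3.47 × 10⁻⁵⁷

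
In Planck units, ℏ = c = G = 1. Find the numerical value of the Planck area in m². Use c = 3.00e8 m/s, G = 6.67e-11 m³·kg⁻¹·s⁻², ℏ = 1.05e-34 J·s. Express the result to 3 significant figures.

2.59e-70 m²

The unique combination of the constants set to 1 with dimensions of area is A_P = ℏG/c³.
  = 7.00e-45 / 2.70e25
  = 2.59e-70 m²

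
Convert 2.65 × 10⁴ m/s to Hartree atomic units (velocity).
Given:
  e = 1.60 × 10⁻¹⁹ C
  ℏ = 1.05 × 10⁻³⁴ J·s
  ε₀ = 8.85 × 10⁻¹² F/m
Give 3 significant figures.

atomic unit of velocity: v_au = e²/(4πε₀ℏ) = 2.19 × 10⁶ m/s.
2.65 × 10⁴ / 2.19 × 10⁶ = 0.0121

0.0121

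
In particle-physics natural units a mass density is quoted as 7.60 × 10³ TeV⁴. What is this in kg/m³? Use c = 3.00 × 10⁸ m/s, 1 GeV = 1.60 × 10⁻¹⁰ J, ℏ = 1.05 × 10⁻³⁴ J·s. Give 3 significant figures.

Mass density is [E]/(c²[L]³) = [E]⁴/(ℏ³c⁵).
1 GeV⁴ → 1/(ℏ³c⁵) × (1 GeV in J)⁴ = 2.33 × 10²⁰ kg/m³.
Convert the energy scale: 7.60 × 10³ TeV⁴ = 7.60 × 10¹⁵ GeV⁴.
Result: 7.60 × 10¹⁵ × 2.33 × 10²⁰ = 1.77 × 10³⁶ kg/m³.

1.77 × 10³⁶ kg/m³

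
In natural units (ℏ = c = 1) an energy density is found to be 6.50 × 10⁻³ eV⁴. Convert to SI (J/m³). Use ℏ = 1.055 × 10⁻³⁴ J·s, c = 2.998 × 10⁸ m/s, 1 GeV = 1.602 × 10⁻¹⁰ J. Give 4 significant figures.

[E]/[L]³ = [E]⁴/(ℏc)³; restore (ℏc)⁻³.
1 GeV⁴ → 1/(ℏc)³ × (1 GeV in J)⁴ = 2.082 × 10³⁷ J/m³.
Convert the energy scale: 6.50 × 10⁻³ eV⁴ = 6.50 × 10⁻³⁹ GeV⁴.
Result: 6.50 × 10⁻³⁹ × 2.082 × 10³⁷ = 0.1353 J/m³.

0.1353 J/m³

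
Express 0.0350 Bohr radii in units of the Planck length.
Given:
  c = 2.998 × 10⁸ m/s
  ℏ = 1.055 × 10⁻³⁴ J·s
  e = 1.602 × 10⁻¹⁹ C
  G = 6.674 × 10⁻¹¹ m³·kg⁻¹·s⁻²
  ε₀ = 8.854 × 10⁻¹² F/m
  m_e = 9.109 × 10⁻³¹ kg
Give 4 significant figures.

1.147 × 10²³

Bohr radius: a₀ = 4πε₀ℏ²/(m_e e²) = 5.297 × 10⁻¹¹ m
Planck length: ℓ_P = √(ℏG/c³) = 1.616 × 10⁻³⁵ m
0.0350 × 5.297 × 10⁻¹¹ / 1.616 × 10⁻³⁵ = 1.147 × 10²³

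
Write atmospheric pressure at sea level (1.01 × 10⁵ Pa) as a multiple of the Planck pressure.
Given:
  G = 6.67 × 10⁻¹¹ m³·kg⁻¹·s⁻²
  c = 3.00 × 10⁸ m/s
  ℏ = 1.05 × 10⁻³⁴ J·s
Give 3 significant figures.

2.16 × 10⁻¹⁰⁹

Planck pressure: p_P = c⁷/(ℏG²) = 4.68 × 10¹¹³ Pa.
1.01 × 10⁵ / 4.68 × 10¹¹³ = 2.16 × 10⁻¹⁰⁹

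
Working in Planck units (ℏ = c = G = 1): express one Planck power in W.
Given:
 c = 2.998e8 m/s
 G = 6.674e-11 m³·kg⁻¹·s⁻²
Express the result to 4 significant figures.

The unique combination of the constants set to 1 with dimensions of power is P_P = c⁵/G.
  = 2.422e42 / 6.674e-11
  = 3.629e52 W

3.629e52 W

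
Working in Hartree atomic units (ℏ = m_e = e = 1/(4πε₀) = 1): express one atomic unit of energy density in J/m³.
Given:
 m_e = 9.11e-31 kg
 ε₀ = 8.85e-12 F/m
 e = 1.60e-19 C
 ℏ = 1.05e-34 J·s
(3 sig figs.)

3.01e13 J/m³

The unique combination of the constants set to 1 with dimensions of energy density is u_au = E_h/a₀³ = m_e⁴e¹⁰/((4πε₀)⁵ℏ⁸).
E_h = 4.38e-18 J
a₀ = 5.26e-11 m
E_h/a₀³ = 3.01e13 J/m³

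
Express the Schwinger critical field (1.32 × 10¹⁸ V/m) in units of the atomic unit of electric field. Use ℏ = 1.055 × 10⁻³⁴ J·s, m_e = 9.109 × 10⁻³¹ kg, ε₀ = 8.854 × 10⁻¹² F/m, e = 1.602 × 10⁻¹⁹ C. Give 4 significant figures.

2.573 × 10⁶

atomic unit of electric field: E_au = E_h/(e a₀) = m_e²e⁵/((4πε₀)³ℏ⁴) = 5.131 × 10¹¹ V/m.
1.32 × 10¹⁸ / 5.131 × 10¹¹ = 2.573 × 10⁶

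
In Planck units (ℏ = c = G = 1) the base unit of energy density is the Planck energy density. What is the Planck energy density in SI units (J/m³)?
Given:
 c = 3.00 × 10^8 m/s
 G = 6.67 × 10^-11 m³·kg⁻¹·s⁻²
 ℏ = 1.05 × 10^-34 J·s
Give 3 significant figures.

u_P = c⁷/(ℏG²)
  = 2.19 × 10^59 / 4.67 × 10^-55
  = 4.68 × 10^113 J/m³

4.68 × 10^113 J/m³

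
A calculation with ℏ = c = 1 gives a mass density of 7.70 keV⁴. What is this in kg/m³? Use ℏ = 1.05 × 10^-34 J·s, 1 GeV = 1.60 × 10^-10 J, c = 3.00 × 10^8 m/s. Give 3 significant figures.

Mass density is [E]/(c²[L]³) = [E]⁴/(ℏ³c⁵).
1 GeV⁴ → 1/(ℏ³c⁵) × (1 GeV in J)⁴ = 2.33 × 10^20 kg/m³.
Convert the energy scale: 7.70 keV⁴ = 7.70 × 10^-24 GeV⁴.
Result: 7.70 × 10^-24 × 2.33 × 10^20 = 1.79 × 10^-3 kg/m³.

1.79 × 10^-3 kg/m³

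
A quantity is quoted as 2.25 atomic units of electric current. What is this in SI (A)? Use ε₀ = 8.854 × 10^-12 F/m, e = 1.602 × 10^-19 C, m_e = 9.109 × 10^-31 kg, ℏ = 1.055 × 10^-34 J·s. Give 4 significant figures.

0.01488 A

One atomic unit of electric current: I_au = e E_h/ℏ = m_e e⁵/((4πε₀)²ℏ³) = 6.612 × 10^-3 A.
2.25 × 6.612 × 10^-3 A = 0.01488 A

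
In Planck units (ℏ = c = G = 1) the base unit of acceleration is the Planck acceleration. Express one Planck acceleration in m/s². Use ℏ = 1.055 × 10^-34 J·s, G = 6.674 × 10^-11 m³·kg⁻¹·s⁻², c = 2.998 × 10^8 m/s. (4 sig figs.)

5.560 × 10^51 m/s²

a_P = √(c⁷/(ℏG))
  = √(3.092 × 10^103)
  = 5.560 × 10^51 m/s²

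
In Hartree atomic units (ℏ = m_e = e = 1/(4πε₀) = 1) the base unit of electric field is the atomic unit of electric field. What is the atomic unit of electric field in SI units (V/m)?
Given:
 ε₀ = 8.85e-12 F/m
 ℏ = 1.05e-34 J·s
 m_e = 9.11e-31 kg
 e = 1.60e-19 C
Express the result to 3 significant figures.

E_au = E_h/(e a₀) = m_e²e⁵/((4πε₀)³ℏ⁴)
E_h = 4.38e-18 J
a₀ = 5.26e-11 m
E_h/(e·a₀) = 5.20e11 V/m

5.20e11 V/m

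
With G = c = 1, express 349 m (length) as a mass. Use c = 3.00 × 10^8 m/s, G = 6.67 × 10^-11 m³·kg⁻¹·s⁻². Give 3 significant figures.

Length → mass via c²/G.
349 m × (c²/G) = 4.71 × 10^29 kg

4.71 × 10^29 kg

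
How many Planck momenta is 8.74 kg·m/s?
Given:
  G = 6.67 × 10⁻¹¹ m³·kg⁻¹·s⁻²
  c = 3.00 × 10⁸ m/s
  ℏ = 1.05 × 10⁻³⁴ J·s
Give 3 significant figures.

Planck momentum: p_P = √(ℏc³/G) = 6.52 kg·m/s.
8.74 / 6.52 = 1.34

1.34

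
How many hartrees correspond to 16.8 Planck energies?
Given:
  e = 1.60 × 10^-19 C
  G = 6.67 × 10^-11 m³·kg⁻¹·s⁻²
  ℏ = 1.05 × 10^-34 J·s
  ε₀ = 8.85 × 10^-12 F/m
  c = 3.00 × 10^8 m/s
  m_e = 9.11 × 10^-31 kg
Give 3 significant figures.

Planck energy: E_P = √(ℏc⁵/G) = 1.96 × 10^9 J
hartree: E_h = m_e e⁴/(4πε₀ℏ)² = 4.38 × 10^-18 J
16.8 × 1.96 × 10^9 / 4.38 × 10^-18 = 7.50 × 10^27

7.50 × 10^27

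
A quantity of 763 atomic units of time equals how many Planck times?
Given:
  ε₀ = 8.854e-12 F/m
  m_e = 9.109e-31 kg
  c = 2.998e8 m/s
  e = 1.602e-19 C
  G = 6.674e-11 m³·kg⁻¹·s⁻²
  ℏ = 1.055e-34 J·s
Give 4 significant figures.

3.429e29

atomic unit of time: τ_au = (4πε₀)²ℏ³/(m_e e⁴) = 2.423e-17 s
Planck time: t_P = √(ℏG/c⁵) = 5.392e-44 s
763 × 2.423e-17 / 5.392e-44 = 3.429e29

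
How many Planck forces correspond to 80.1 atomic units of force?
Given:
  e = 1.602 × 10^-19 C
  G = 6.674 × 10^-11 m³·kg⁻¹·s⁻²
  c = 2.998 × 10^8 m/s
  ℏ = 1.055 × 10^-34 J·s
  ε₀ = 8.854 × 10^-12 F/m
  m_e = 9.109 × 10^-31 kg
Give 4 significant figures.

atomic unit of force: F_au = E_h/a₀ = m_e²e⁶/((4πε₀)³ℏ⁴) = 8.220 × 10^-8 N
Planck force: F_P = c⁴/G = 1.210 × 10^44 N
80.1 × 8.220 × 10^-8 / 1.210 × 10^44 = 5.439 × 10^-50

5.439 × 10^-50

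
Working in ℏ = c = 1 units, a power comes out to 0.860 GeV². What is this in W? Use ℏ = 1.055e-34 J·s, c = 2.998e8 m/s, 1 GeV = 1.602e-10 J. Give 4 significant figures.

2.092e14 W

Power is [E]/[T] = [E]²/ℏ.
1 GeV² → 1/ℏ × (1 GeV in J)² = 2.433e14 W.
Result: 0.860 × 2.433e14 = 2.092e14 W.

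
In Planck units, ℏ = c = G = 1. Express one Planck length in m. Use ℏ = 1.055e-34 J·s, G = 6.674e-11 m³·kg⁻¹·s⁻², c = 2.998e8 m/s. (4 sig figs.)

From ℏ = c = G = 1 the length scale is ℓ_P = √(ℏG/c³).
  = √(2.613e-70)
  = 1.616e-35 m

1.616e-35 m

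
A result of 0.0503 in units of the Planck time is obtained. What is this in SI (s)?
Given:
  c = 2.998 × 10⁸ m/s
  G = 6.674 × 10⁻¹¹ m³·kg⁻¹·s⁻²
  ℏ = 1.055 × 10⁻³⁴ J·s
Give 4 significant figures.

One Planck time: t_P = √(ℏG/c⁵) = 5.392 × 10⁻⁴⁴ s.
0.0503 × 5.392 × 10⁻⁴⁴ s = 2.712 × 10⁻⁴⁵ s

2.712 × 10⁻⁴⁵ s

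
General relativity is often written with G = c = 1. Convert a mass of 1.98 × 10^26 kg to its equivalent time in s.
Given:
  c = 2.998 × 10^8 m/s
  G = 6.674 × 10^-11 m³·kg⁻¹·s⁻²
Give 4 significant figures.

Mass → time via G/c³.
1.98 × 10^26 kg × (G/c³) = 4.904 × 10^-10 s

4.904 × 10^-10 s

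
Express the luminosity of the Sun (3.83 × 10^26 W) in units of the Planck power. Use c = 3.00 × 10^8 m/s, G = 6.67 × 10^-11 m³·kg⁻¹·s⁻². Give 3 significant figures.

1.05 × 10^-26

Planck power: P_P = c⁵/G = 3.64 × 10^52 W.
3.83 × 10^26 / 3.64 × 10^52 = 1.05 × 10^-26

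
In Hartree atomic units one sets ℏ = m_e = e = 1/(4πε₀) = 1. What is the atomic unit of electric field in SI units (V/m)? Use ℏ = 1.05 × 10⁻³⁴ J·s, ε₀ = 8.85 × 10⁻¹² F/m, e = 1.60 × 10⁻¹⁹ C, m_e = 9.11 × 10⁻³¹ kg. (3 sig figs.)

E_au = E_h/(e a₀) = m_e²e⁵/((4πε₀)³ℏ⁴)
E_h = 4.38 × 10⁻¹⁸ J
a₀ = 5.26 × 10⁻¹¹ m
E_h/(e·a₀) = 5.20 × 10¹¹ V/m

5.20 × 10¹¹ V/m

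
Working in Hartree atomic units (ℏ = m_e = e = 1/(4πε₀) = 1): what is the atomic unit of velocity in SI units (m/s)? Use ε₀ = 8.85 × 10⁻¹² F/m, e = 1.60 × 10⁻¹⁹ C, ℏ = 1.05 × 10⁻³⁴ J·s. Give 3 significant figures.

2.19 × 10⁶ m/s

From ℏ = m_e = e = 1/(4πε₀) = 1 the velocity scale is v_au = e²/(4πε₀ℏ).
  = 2.56 × 10⁻³⁸ / 1.17 × 10⁻⁴⁴
  = 2.19 × 10⁶ m/s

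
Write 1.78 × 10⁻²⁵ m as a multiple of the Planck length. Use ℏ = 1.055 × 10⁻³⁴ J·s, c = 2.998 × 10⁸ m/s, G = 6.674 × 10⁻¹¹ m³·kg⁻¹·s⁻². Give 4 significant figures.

Planck length: ℓ_P = √(ℏG/c³) = 1.616 × 10⁻³⁵ m.
1.78 × 10⁻²⁵ / 1.616 × 10⁻³⁵ = 1.101 × 10¹⁰

1.101 × 10¹⁰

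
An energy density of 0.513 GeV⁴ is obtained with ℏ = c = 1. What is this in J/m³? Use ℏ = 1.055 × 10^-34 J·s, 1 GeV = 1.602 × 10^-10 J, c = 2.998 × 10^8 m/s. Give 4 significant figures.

[E]/[L]³ = [E]⁴/(ℏc)³; restore (ℏc)⁻³.
1 GeV⁴ → 1/(ℏc)³ × (1 GeV in J)⁴ = 2.082 × 10^37 J/m³.
Result: 0.513 × 2.082 × 10^37 = 1.068 × 10^37 J/m³.

1.068 × 10^37 J/m³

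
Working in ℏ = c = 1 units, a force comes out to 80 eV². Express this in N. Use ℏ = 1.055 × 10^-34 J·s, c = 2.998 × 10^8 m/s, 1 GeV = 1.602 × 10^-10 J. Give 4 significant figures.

Force is [E]/[L] = [E]²/(ℏc); restore (ℏc)⁻¹.
1 GeV² → 1/(ℏc) × (1 GeV in J)² = 8.114 × 10^5 N.
Convert the energy scale: 80 eV² = 8.00 × 10^-17 GeV².
Result: 8.00 × 10^-17 × 8.114 × 10^5 = 6.491 × 10^-11 N.

6.491 × 10^-11 N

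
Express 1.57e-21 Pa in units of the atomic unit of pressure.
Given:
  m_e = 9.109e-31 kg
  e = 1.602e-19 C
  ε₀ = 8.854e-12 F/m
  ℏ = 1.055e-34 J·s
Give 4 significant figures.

5.360e-35

atomic unit of pressure: P_au = E_h/a₀³ = m_e⁴e¹⁰/((4πε₀)⁵ℏ⁸) = 2.929e13 Pa.
1.57e-21 / 2.929e13 = 5.360e-35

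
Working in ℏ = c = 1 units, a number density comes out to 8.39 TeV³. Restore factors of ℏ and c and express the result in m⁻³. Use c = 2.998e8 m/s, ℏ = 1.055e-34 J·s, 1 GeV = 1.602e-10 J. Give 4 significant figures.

Number density is [L]⁻³ = [E]³/(ℏc)³.
1 GeV³ → 1/(ℏc)³ × (1 GeV in J)³ = 1.299e47 m⁻³.
Convert the energy scale: 8.39 TeV³ = 8.39e9 GeV³.
Result: 8.39e9 × 1.299e47 = 1.090e57 m⁻³.

1.090e57 m⁻³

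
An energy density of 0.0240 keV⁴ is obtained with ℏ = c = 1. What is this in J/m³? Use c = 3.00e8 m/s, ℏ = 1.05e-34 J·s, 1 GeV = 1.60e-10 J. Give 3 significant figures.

5.03e11 J/m³

[E]/[L]³ = [E]⁴/(ℏc)³; restore (ℏc)⁻³.
1 GeV⁴ → 1/(ℏc)³ × (1 GeV in J)⁴ = 2.10e37 J/m³.
Convert the energy scale: 0.0240 keV⁴ = 2.40e-26 GeV⁴.
Result: 2.40e-26 × 2.10e37 = 5.03e11 J/m³.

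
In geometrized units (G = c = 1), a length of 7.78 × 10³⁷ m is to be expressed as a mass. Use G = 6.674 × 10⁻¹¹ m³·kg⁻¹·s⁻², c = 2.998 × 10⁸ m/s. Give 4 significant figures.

1.048 × 10⁶⁵ kg

Length → mass via c²/G.
7.78 × 10³⁷ m × (c²/G) = 1.048 × 10⁶⁵ kg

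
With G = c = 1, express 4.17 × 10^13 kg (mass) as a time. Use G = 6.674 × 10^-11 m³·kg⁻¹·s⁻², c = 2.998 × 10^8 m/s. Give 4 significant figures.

1.033 × 10^-22 s

Mass → time via G/c³.
4.17 × 10^13 kg × (G/c³) = 1.033 × 10^-22 s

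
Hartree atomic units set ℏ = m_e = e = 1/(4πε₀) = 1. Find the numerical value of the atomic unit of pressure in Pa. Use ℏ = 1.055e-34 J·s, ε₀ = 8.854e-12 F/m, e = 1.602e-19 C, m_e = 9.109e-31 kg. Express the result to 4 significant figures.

2.929e13 Pa

Dimensional analysis gives P_au = E_h/a₀³ = m_e⁴e¹⁰/((4πε₀)⁵ℏ⁸).
E_h = 4.354e-18 J
a₀ = 5.297e-11 m
E_h/a₀³ = 2.929e13 Pa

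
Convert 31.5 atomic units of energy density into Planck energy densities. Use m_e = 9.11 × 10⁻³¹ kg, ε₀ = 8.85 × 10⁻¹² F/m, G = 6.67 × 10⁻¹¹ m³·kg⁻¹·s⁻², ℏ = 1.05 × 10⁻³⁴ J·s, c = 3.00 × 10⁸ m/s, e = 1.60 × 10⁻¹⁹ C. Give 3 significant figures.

atomic unit of energy density: u_au = E_h/a₀³ = m_e⁴e¹⁰/((4πε₀)⁵ℏ⁸) = 3.01 × 10¹³ J/m³
Planck energy density: u_P = c⁷/(ℏG²) = 4.68 × 10¹¹³ J/m³
31.5 × 3.01 × 10¹³ / 4.68 × 10¹¹³ = 2.03 × 10⁻⁹⁹

2.03 × 10⁻⁹⁹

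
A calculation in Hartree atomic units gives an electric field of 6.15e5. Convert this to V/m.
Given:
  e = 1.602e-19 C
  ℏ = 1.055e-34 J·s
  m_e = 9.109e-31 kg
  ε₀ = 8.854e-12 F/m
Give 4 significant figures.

3.156e17 V/m

One atomic unit of electric field: E_au = E_h/(e a₀) = m_e²e⁵/((4πε₀)³ℏ⁴) = 5.131e11 V/m.
6.15e5 × 5.131e11 V/m = 3.156e17 V/m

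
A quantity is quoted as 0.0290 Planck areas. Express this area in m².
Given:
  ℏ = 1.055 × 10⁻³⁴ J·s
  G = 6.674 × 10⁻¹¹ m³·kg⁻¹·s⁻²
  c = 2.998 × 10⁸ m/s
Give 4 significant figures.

7.578 × 10⁻⁷² m²

One Planck area: A_P = ℏG/c³ = 2.613 × 10⁻⁷⁰ m².
0.0290 × 2.613 × 10⁻⁷⁰ m² = 7.578 × 10⁻⁷² m²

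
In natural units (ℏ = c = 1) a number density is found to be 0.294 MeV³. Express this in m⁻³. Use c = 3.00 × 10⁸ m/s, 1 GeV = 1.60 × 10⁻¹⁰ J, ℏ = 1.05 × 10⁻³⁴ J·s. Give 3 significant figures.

Number density is [L]⁻³ = [E]³/(ℏc)³.
1 GeV³ → 1/(ℏc)³ × (1 GeV in J)³ = 1.31 × 10⁴⁷ m⁻³.
Convert the energy scale: 0.294 MeV³ = 2.94 × 10⁻¹⁰ GeV³.
Result: 2.94 × 10⁻¹⁰ × 1.31 × 10⁴⁷ = 3.85 × 10³⁷ m⁻³.

3.85 × 10³⁷ m⁻³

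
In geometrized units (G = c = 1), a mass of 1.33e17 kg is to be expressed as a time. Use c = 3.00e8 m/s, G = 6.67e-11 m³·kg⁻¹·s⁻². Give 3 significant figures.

3.29e-19 s

Mass → time via G/c³.
1.33e17 kg × (G/c³) = 3.29e-19 s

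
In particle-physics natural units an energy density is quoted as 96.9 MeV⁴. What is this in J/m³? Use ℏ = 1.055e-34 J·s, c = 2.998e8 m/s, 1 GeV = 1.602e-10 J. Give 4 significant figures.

[E]/[L]³ = [E]⁴/(ℏc)³; restore (ℏc)⁻³.
1 GeV⁴ → 1/(ℏc)³ × (1 GeV in J)⁴ = 2.082e37 J/m³.
Convert the energy scale: 96.9 MeV⁴ = 9.69e-11 GeV⁴.
Result: 9.69e-11 × 2.082e37 = 2.017e27 J/m³.

2.017e27 J/m³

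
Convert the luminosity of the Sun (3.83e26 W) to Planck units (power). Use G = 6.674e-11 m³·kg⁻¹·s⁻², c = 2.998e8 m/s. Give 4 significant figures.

1.055e-26

Planck power: P_P = c⁵/G = 3.629e52 W.
3.83e26 / 3.629e52 = 1.055e-26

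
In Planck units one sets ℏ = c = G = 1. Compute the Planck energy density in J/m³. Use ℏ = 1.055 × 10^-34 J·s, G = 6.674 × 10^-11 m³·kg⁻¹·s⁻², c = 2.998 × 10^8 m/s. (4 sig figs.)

u_P = c⁷/(ℏG²)
  = 2.177 × 10^59 / 4.699 × 10^-55
  = 4.632 × 10^113 J/m³

4.632 × 10^113 J/m³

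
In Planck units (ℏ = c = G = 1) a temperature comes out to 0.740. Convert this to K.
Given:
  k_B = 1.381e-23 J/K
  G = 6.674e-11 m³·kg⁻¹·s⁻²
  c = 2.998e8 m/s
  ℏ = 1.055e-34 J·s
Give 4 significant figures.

1.048e32 K

One Planck temperature: T_P = √(ℏc⁵/G) / k_B = 1.417e32 K.
0.740 × 1.417e32 K = 1.048e32 K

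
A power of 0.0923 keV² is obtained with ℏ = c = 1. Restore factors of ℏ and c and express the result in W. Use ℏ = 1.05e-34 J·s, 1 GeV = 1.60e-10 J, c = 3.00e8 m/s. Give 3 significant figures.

Power is [E]/[T] = [E]²/ℏ.
1 GeV² → 1/ℏ × (1 GeV in J)² = 2.44e14 W.
Convert the energy scale: 0.0923 keV² = 9.23e-14 GeV².
Result: 9.23e-14 × 2.44e14 = 22.5 W.

22.5 W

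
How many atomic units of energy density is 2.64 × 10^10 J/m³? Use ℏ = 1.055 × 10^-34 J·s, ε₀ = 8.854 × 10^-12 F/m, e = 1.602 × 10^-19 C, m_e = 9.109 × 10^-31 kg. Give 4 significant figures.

atomic unit of energy density: u_au = E_h/a₀³ = m_e⁴e¹⁰/((4πε₀)⁵ℏ⁸) = 2.929 × 10^13 J/m³.
2.64 × 10^10 / 2.929 × 10^13 = 9.013 × 10^-4

9.013 × 10^-4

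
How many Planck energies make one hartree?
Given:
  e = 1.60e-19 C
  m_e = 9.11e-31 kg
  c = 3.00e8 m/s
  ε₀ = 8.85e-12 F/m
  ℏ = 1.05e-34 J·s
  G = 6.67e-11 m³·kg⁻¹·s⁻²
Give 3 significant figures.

hartree: E_h = m_e e⁴/(4πε₀ℏ)² = 4.38e-18 J
Planck energy: E_P = √(ℏc⁵/G) = 1.96e9 J
ratio = 4.38e-18 / 1.96e9 = 2.24e-27

2.24e-27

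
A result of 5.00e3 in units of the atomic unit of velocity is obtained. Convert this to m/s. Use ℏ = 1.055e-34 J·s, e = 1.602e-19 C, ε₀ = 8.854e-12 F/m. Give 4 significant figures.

One atomic unit of velocity: v_au = e²/(4πε₀ℏ) = 2.186e6 m/s.
5.00e3 × 2.186e6 m/s = 1.093e10 m/s

1.093e10 m/s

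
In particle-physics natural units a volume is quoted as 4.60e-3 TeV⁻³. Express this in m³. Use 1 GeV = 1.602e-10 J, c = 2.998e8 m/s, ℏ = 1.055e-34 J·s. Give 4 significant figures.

Volume is [L]³ = [E]⁻³·(ℏc)³.
1 GeV⁻³ → (ℏc)³ × (1 GeV in J)⁻³ = 7.696e-48 m³.
Convert the energy scale: 4.60e-3 TeV⁻³ = 4.60e-12 GeV⁻³.
Result: 4.60e-12 × 7.696e-48 = 3.540e-59 m³.

3.540e-59 m³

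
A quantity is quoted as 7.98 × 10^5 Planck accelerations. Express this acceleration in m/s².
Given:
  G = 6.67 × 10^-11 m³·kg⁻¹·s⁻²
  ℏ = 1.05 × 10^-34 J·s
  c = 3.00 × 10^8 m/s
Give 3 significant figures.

4.46 × 10^57 m/s²

One Planck acceleration: a_P = √(c⁷/(ℏG)) = 5.59 × 10^51 m/s².
7.98 × 10^5 × 5.59 × 10^51 m/s² = 4.46 × 10^57 m/s²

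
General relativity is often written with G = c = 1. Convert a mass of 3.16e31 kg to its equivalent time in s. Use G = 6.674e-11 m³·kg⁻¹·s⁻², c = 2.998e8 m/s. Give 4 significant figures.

7.827e-5 s

Mass → time via G/c³.
3.16e31 kg × (G/c³) = 7.827e-5 s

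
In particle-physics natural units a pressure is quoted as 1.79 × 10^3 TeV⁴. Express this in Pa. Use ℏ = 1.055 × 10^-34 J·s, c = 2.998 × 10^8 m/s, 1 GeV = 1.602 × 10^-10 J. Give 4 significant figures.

3.726 × 10^52 Pa

Pressure is [E]/[L]³ = [E]⁴/(ℏc)³.
1 GeV⁴ → 1/(ℏc)³ × (1 GeV in J)⁴ = 2.082 × 10^37 Pa.
Convert the energy scale: 1.79 × 10^3 TeV⁴ = 1.79 × 10^15 GeV⁴.
Result: 1.79 × 10^15 × 2.082 × 10^37 = 3.726 × 10^52 Pa.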